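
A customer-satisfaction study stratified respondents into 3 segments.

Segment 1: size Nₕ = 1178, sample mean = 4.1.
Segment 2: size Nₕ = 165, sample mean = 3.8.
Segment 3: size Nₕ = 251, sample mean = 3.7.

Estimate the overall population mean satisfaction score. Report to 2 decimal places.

4.01

N = 1178 + 165 + 251 = 1594.
Overall mean = Σ (Nₕ/N)·x̄ₕ — weight by population share, not a simple average.
Σ Nₕx̄ₕ = 1178·4.1 + 165·3.8 + 251·3.7 = 4829.8 + 627 + 928.7 = 6385.5.
Divide by N: 6385.5 / 1594 = 4.0060... → 4.01.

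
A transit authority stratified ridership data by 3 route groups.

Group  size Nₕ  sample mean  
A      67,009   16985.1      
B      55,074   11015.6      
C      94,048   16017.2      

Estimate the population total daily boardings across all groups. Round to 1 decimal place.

A: 67009·16985.1 = 1138154565.9
B: 55074·11015.6 = 606673154.4
C: 94048·16017.2 = 1506385625.6
τ̂ = Σ Nₕx̄ₕ = 3251213345.9.

3251213345.9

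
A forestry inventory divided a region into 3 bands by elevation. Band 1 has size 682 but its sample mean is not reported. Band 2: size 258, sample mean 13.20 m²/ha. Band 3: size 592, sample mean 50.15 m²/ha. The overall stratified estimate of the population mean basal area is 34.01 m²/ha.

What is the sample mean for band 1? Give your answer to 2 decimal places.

Σ Nₕx̄ₕ = N·μ, so 682·x̄_1 = 1532·34.01 − (258·13.20 + 592·50.15).
= 52103.32 − 33094.4 = 19008.92.
x̄_1 = 19008.92 / 682 = 27.8723... → 27.87.

27.87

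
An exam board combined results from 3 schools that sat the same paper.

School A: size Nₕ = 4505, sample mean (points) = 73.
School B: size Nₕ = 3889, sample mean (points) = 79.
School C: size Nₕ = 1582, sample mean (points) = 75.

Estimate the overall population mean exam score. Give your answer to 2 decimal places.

x̄_st = (Σ Nₕx̄ₕ) / (Σ Nₕ) = (4505·73 + 3889·79 + 1582·75) / 9976
= 754746 / 9976 = 75.6562... → 75.66.

75.66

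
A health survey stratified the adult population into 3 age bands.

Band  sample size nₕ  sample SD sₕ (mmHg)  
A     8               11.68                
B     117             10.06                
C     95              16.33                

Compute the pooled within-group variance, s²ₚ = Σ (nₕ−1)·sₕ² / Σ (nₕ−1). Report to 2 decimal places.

174.02

A: (8−1)·11.68² = 7·136.4224 = 954.9568
B: (117−1)·10.06² = 116·101.2036 = 11739.6176
C: (95−1)·16.33² = 94·266.6689 = 25066.8766
Numerator = 37761.451; denominator = Σ(nₕ−1) = 217.
s²ₚ = 37761.451/217 = 174.0159... → 174.02.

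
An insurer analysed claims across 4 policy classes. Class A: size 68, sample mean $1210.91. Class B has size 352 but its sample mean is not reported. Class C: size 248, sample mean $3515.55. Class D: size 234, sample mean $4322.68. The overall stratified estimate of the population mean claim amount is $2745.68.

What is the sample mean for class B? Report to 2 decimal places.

1451.41

Σ Nₕx̄ₕ = N·μ, so 352·x̄_B = 902·2745.68 − (68·1210.91 + 248·3515.55 + 234·4322.68).
= 2476603.36 − 1965705.4 = 510897.96.
x̄_B = 510897.96 / 352 = 1451.4147... → 1451.41.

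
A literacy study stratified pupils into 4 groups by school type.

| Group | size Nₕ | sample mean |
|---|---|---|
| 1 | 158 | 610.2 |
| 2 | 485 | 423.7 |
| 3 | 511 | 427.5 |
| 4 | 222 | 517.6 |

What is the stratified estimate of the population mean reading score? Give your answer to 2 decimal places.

461.68

N = 1376; weights Wₕ = Nₕ/N = (0.1148, 0.3525, 0.3714, 0.1613).
x̄_st = Σ Wₕ·x̄ₕ = 0.1148·610.2 + 0.3525·423.7 + 0.3714·427.5 + 0.1613·517.6 ≈ 461.6757...
→ 461.68.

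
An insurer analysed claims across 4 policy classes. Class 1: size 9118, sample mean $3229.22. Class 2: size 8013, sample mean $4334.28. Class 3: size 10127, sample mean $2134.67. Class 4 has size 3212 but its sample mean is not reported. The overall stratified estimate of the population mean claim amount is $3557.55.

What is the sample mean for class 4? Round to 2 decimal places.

Σ Nₕx̄ₕ = N·μ, so 3212·x̄_4 = 30470·3557.55 − (9118·3229.22 + 8013·4334.28 + 10127·2134.67).
= 108398548.5 − 85792416.69 = 22606131.81.
x̄_4 = 22606131.81 / 3212 = 7038.0236... → 7038.02.

7038.02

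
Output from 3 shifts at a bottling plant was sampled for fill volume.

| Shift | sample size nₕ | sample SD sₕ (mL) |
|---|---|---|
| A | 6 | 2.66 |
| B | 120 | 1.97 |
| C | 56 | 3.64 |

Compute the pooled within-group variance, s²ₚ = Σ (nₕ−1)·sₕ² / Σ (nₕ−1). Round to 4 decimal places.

Degrees of freedom: 5 + 119 + 55 = 179.
Σ(nₕ−1)sₕ² = 5·7.0756 + 119·3.8809 + 55·13.2496 = 1225.9331.
s²ₚ = 1225.9331 / 179 = 6.848788... → 6.8488.

6.8488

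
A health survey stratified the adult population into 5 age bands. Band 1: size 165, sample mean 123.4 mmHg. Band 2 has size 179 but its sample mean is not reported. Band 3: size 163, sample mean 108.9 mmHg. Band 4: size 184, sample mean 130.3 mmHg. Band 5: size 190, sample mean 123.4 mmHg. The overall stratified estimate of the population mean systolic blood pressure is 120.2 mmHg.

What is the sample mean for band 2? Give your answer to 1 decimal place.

113.8

N = 165 + 179 + 163 + 184 + 190 = 881.
Overall total = μ·N = 120.2·881 = 105896.2.
Subtract the known strata: 165·123.4 + 163·108.9 + 184·130.3 + 190·123.4 = 85532.9.
Remaining total for band 2: 105896.2 − 85532.9 = 20363.3.
Divide by its size: 20363.3 / 179 = 113.761... → 113.8.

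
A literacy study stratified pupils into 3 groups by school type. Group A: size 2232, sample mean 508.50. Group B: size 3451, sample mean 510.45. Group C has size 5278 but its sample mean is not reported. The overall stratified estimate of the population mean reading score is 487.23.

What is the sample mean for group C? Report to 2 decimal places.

463.05

Σ Nₕx̄ₕ = N·μ, so 5278·x̄_C = 10961·487.23 − (2232·508.50 + 3451·510.45).
= 5340528.03 − 2896534.95 = 2443993.08.
x̄_C = 2443993.08 / 5278 = 463.0529... → 463.05.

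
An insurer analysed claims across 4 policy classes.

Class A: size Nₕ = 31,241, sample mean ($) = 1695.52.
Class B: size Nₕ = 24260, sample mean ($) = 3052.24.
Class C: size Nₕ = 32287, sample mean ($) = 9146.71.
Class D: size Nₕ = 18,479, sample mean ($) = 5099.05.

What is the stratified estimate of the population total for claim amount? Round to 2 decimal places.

Estimate total by summing Nₕ·x̄ₕ over strata.
31241·1695.52 + 24260·3052.24 + 32287·9146.71 + 18479·5099.05 = 52969740.32 + 74047342.4 + 295319825.77 + 94225344.95 = 516562253.44.

516562253.44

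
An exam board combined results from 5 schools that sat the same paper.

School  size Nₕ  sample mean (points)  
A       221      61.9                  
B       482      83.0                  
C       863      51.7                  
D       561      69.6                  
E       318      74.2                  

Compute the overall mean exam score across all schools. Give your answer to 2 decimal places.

65.83

N = 221 + 482 + 863 + 561 + 318 = 2445.
The stratified mean weights each stratum mean by its population share Nₕ/N.
Σ Nₕx̄ₕ = 221·61.9 + 482·83.0 + 863·51.7 + 561·69.6 + 318·74.2 = 13679.9 + 40006 + 44617.1 + 39045.6 + 23595.6 = 160944.2.
Divide by N: 160944.2 / 2445 = 65.8258... → 65.83.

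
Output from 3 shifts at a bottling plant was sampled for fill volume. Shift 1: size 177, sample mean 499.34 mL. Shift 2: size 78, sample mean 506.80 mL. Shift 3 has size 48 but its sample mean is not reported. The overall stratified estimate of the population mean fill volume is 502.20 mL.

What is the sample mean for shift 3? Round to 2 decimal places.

N = 177 + 78 + 48 = 303.
Overall total = μ·N = 502.20·303 = 152166.6.
Subtract the known strata: 177·499.34 + 78·506.80 = 127913.58.
Remaining total for shift 3: 152166.6 − 127913.58 = 24253.02.
Divide by its size: 24253.02 / 48 = 505.2713... → 505.27.

505.27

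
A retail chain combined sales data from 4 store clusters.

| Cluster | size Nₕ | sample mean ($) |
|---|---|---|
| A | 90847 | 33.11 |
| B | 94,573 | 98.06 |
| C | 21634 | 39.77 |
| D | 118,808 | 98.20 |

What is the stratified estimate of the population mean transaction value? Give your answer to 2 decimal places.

N = 325862; weights Wₕ = Nₕ/N = (0.2788, 0.2902, 0.0664, 0.3646).
x̄_st = Σ Wₕ·x̄ₕ = 0.2788·33.11 + 0.2902·98.06 + 0.0664·39.77 + 0.3646·98.20 ≈ 76.1338...
→ 76.13.

76.13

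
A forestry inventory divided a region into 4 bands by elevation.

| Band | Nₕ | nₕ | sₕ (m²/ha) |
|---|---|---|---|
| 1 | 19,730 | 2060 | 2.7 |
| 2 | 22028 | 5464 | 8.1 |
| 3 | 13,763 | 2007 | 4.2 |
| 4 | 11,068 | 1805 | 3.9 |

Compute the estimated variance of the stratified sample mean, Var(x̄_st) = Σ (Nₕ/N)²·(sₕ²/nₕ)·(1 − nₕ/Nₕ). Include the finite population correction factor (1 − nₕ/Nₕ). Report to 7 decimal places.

0.0017819

N = 66589. Term for each stratum: Wₕ²sₕ²/nₕ·(1−nₕ/Nₕ).
Var(x̄_st) = 0.0002782396 + 0.0009880858 + 0.0003207147 + 0.0001948354 = 0.0017818755 → 0.0017819.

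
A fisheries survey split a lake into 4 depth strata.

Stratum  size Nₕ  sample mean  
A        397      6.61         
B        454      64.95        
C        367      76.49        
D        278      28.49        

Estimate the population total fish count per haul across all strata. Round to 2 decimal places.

68103.52

A: 397·6.61 = 2624.17
B: 454·64.95 = 29487.3
C: 367·76.49 = 28071.83
D: 278·28.49 = 7920.22
τ̂ = Σ Nₕx̄ₕ = 68103.52.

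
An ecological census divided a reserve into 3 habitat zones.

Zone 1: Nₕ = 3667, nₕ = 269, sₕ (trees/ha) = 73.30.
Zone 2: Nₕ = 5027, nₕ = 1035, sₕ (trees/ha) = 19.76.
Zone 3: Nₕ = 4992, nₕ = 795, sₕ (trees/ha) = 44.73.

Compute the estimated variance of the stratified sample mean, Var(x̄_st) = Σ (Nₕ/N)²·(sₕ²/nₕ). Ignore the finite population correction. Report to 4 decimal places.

1.8196

N = 13686. Term for each stratum: Wₕ²sₕ²/nₕ.
Var(x̄_st) = 1.4339183 + 0.0508977 + 0.3348318 = 1.8196479 → 1.8196.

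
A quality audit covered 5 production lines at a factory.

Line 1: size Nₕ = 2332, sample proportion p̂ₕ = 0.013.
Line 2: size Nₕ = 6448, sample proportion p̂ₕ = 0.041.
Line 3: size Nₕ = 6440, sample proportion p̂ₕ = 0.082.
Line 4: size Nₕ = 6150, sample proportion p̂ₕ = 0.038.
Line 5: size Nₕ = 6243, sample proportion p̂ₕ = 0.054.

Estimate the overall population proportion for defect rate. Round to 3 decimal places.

N = 2332 + 6448 + 6440 + 6150 + 6243 = 27613.
Overall proportion = Σ (Nₕ/N)·p̂ₕ.
Σ Nₕp̂ₕ = 30.316 + 264.368 + 528.08 + 233.7 + 337.122 = 1393.586.
1393.586 / 27613 = 0.05047... → 0.050.

0.050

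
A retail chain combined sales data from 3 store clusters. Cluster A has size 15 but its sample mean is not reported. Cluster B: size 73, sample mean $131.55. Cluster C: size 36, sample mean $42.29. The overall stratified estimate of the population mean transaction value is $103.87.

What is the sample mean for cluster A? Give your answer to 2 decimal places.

N = 15 + 73 + 36 = 124.
Overall total = μ·N = 103.87·124 = 12879.88.
Subtract the known strata: 73·131.55 + 36·42.29 = 11125.59.
Remaining total for cluster A: 12879.88 − 11125.59 = 1754.29.
Divide by its size: 1754.29 / 15 = 116.9527... → 116.95.

116.95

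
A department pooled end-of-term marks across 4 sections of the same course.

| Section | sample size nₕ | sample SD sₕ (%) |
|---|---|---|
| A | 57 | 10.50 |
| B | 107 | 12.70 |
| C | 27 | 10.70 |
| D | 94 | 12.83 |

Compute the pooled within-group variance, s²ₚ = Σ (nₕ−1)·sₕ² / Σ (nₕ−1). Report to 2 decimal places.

147.89

Degrees of freedom: 56 + 106 + 26 + 93 = 281.
Σ(nₕ−1)sₕ² = 56·110.25 + 106·161.29 + 26·114.49 + 93·164.6089 = 41556.1077.
s²ₚ = 41556.1077 / 281 = 147.8865... → 147.89.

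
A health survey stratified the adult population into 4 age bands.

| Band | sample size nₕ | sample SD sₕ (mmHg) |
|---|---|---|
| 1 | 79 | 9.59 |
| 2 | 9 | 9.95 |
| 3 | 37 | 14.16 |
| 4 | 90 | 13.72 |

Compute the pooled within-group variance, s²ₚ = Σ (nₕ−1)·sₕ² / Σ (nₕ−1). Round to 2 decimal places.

Degrees of freedom: 78 + 8 + 36 + 89 = 211.
Σ(nₕ−1)sₕ² = 78·91.9681 + 8·99.0025 + 36·200.5056 + 89·188.2384 = 31936.951.
s²ₚ = 31936.951 / 211 = 151.3600... → 151.36.

151.36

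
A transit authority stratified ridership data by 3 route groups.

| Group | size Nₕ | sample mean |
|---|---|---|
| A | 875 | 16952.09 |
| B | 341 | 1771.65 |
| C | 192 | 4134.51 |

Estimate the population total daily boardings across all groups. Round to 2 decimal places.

Estimate total by summing Nₕ·x̄ₕ over strata.
875·16952.09 + 341·1771.65 + 192·4134.51 = 14833078.75 + 604132.65 + 793825.92 = 16231037.32.

16231037.32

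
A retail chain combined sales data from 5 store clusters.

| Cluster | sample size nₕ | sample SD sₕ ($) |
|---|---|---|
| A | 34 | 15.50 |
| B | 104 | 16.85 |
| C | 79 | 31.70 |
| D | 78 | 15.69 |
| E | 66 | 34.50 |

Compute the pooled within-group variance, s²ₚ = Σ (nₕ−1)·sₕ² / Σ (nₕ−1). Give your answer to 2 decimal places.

595.16

A: (34−1)·15.50² = 33·240.25 = 7928.25
B: (104−1)·16.85² = 103·283.9225 = 29244.0175
C: (79−1)·31.70² = 78·1004.89 = 78381.42
D: (78−1)·15.69² = 77·246.1761 = 18955.5597
E: (66−1)·34.50² = 65·1190.25 = 77366.25
Numerator = 211875.4972; denominator = Σ(nₕ−1) = 356.
s²ₚ = 211875.4972/356 = 595.1559... → 595.16.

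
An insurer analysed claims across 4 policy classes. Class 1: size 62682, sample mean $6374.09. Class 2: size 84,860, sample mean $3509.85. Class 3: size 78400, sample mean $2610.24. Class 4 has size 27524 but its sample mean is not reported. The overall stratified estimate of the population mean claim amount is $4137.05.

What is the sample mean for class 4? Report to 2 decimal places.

N = 62682 + 84860 + 78400 + 27524 = 253466.
Overall total = μ·N = 4137.05·253466 = 1048601515.3.
Subtract the known strata: 62682·6374.09 + 84860·3509.85 + 78400·2610.24 = 902029396.38.
Remaining total for class 4: 1048601515.3 − 902029396.38 = 146572118.92.
Divide by its size: 146572118.92 / 27524 = 5325.2477... → 5325.25.

5325.25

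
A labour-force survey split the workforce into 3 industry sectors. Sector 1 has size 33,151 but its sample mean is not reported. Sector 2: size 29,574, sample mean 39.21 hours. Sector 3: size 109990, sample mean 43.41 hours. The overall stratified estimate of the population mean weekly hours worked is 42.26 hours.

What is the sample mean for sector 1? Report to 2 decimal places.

41.17

N = 33151 + 29574 + 109990 = 172715.
Overall total = μ·N = 42.26·172715 = 7298935.9.
Subtract the known strata: 29574·39.21 + 109990·43.41 = 5934262.44.
Remaining total for sector 1: 7298935.9 − 5934262.44 = 1364673.46.
Divide by its size: 1364673.46 / 33151 = 41.1654... → 41.17.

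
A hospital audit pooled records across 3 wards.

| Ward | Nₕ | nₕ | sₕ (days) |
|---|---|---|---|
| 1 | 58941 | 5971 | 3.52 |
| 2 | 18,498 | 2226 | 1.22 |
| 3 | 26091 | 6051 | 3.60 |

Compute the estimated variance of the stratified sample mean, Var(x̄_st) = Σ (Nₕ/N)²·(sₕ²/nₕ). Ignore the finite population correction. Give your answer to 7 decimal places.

0.0008299

N = 103530; Wₕ = Nₕ/N.
ward 1: (58941/103530)²·3.52²/5971 = 0.0006725752
ward 2: (18498/103530)²·1.22²/2226 = 0.0000213458
ward 3: (26091/103530)²·3.60²/6051 = 0.0001360275
Sum = 0.0008299485 → 0.0008299.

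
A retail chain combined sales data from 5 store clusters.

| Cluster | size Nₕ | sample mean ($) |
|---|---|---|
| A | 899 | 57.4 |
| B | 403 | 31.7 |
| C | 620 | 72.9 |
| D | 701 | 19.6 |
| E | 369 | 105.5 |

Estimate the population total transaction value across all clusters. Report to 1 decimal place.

A: 899·57.4 = 51602.6
B: 403·31.7 = 12775.1
C: 620·72.9 = 45198
D: 701·19.6 = 13739.6
E: 369·105.5 = 38929.5
τ̂ = Σ Nₕx̄ₕ = 162244.8.

162244.8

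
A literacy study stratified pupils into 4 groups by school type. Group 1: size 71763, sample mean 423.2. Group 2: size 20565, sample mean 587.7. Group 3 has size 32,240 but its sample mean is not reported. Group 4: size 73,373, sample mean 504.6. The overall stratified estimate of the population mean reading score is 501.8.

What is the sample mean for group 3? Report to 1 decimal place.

N = 71763 + 20565 + 32240 + 73373 = 197941.
Overall total = μ·N = 501.8·197941 = 99326793.8.
Subtract the known strata: 71763·423.2 + 20565·587.7 + 73373·504.6 = 79480167.9.
Remaining total for group 3: 99326793.8 − 79480167.9 = 19846625.9.
Divide by its size: 19846625.9 / 32240 = 615.590... → 615.6.

615.6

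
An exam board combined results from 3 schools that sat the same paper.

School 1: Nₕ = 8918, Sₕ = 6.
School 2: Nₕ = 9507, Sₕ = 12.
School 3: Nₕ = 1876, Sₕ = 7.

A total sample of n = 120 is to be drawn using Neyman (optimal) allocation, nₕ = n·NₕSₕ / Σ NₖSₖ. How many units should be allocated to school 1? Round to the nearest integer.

36

Σ NₕSₕ = 8918·6 + 9507·12 + 1876·7 = 180724.
Share for 1: 53508/180724 = 0.29608.
n_1 = 120 × 0.29608 = 35.529... → 36.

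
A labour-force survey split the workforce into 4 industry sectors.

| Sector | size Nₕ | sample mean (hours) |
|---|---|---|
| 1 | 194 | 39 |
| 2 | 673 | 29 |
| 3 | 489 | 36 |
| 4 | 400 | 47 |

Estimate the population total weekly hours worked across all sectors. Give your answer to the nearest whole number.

1: 194·39 = 7566
2: 673·29 = 19517
3: 489·36 = 17604
4: 400·47 = 18800
τ̂ = Σ Nₕx̄ₕ = 63487.

63487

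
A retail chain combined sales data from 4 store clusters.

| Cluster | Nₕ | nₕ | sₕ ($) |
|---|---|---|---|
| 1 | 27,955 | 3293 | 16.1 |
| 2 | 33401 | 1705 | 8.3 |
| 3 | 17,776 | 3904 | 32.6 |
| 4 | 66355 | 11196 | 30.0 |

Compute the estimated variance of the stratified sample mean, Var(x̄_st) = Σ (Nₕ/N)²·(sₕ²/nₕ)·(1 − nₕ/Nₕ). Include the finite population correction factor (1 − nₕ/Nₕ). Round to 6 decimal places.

0.021656

N = 145487; Wₕ = Nₕ/N.
cluster 1: (27955/145487)²·16.1²/3293·(1 − 3293/27955) = 0.002563890
cluster 2: (33401/145487)²·8.3²/1705·(1 − 1705/33401) = 0.002020912
cluster 3: (17776/145487)²·32.6²/3904·(1 − 3904/17776) = 0.003171394
cluster 4: (66355/145487)²·30.0²/11196·(1 − 11196/66355) = 0.013900207
Sum = 0.021656403 → 0.021656.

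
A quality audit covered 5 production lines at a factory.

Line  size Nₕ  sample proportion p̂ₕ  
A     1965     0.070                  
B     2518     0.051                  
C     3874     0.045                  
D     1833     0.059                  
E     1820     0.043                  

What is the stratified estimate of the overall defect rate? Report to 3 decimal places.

Wₕ = Nₕ/N with N = 12010: 0.1636, 0.2097, 0.3226, 0.1526, 0.1515.
p̂_st = 0.1636·0.070 + 0.2097·0.051 + 0.3226·0.045 + 0.1526·0.059 + 0.1515·0.043 ≈ 0.05218... → 0.052.

0.052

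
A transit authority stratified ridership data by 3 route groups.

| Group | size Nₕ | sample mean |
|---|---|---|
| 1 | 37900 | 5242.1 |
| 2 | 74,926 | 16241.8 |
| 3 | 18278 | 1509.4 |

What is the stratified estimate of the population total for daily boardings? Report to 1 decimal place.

1: 37900·5242.1 = 198675590
2: 74926·16241.8 = 1216933106.8
3: 18278·1509.4 = 27588813.2
τ̂ = Σ Nₕx̄ₕ = 1443197510.0.

1443197510.0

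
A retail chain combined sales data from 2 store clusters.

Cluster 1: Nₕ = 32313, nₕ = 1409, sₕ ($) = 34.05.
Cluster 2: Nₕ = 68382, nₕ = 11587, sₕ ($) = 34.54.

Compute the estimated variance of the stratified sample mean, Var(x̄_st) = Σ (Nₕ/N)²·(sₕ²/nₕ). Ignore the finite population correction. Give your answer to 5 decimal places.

0.13222

N = 100695. Term for each stratum: Wₕ²sₕ²/nₕ.
Var(x̄_st) = 0.08473484 + 0.04748336 = 0.13221820 → 0.13222.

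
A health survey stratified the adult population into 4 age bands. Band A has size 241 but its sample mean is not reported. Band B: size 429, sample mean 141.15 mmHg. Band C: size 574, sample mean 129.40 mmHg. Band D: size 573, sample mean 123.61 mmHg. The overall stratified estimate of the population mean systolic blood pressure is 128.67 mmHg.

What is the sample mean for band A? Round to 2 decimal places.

116.75

N = 241 + 429 + 574 + 573 = 1817.
Overall total = μ·N = 128.67·1817 = 233793.39.
Subtract the known strata: 429·141.15 + 574·129.40 + 573·123.61 = 205657.48.
Remaining total for band A: 233793.39 − 205657.48 = 28135.91.
Divide by its size: 28135.91 / 241 = 116.7465... → 116.75.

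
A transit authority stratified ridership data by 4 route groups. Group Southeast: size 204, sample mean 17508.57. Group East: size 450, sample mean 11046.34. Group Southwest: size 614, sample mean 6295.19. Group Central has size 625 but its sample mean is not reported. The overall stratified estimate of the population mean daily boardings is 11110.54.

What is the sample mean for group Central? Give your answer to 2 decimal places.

13799.05

Σ Nₕx̄ₕ = N·μ, so 625·x̄_Central = 1893·11110.54 − (204·17508.57 + 450·11046.34 + 614·6295.19).
= 21032252.22 − 12407847.94 = 8624404.28.
x̄_Central = 8624404.28 / 625 = 13799.0468... → 13799.05.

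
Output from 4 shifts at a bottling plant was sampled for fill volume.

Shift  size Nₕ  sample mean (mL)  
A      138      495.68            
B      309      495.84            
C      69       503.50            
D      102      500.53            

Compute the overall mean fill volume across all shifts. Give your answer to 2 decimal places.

x̄_st = (Σ Nₕx̄ₕ) / (Σ Nₕ) = (138·495.68 + 309·495.84 + 69·503.50 + 102·500.53) / 618
= 307413.96 / 618 = 497.4336... → 497.43.

497.43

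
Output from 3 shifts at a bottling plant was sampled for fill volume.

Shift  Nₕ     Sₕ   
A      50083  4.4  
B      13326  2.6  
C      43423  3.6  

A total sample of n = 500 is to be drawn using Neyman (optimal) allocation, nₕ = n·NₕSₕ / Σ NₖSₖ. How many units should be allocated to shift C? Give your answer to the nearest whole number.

190

Σ NₕSₕ = 50083·4.4 + 13326·2.6 + 43423·3.6 = 411335.6.
Share for C: 156322.8/411335.6 = 0.38004.
n_C = 500 × 0.38004 = 190.019... → 190.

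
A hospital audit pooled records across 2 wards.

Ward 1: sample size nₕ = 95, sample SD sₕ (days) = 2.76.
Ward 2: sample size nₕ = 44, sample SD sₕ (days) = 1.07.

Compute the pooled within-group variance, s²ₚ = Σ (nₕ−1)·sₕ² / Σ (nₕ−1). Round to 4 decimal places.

5.5860

1: (95−1)·2.76² = 94·7.6176 = 716.0544
2: (44−1)·1.07² = 43·1.1449 = 49.2307
Numerator = 765.2851; denominator = Σ(nₕ−1) = 137.
s²ₚ = 765.2851/137 = 5.586023... → 5.5860.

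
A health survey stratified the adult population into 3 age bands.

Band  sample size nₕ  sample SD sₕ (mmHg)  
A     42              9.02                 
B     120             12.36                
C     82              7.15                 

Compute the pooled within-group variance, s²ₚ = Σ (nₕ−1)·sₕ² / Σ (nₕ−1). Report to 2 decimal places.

106.46

A: (42−1)·9.02² = 41·81.3604 = 3335.7764
B: (120−1)·12.36² = 119·152.7696 = 18179.5824
C: (82−1)·7.15² = 81·51.1225 = 4140.9225
Numerator = 25656.2813; denominator = Σ(nₕ−1) = 241.
s²ₚ = 25656.2813/241 = 106.4576... → 106.46.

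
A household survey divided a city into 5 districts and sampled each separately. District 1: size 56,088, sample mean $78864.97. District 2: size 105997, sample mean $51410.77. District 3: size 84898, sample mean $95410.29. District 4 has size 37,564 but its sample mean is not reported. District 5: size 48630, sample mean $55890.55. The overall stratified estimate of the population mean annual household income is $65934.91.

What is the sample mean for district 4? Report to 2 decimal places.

N = 56088 + 105997 + 84898 + 37564 + 48630 = 333177.
Overall total = μ·N = 65934.91·333177 = 21967995509.07.
Subtract the known strata: 56088·78864.97 + 105997·51410.77 + 84898·95410.29 + 48630·55890.55 = 20690866071.97.
Remaining total for district 4: 21967995509.07 − 20690866071.97 = 1277129437.1.
Divide by its size: 1277129437.1 / 37564 = 33998.7604... → 33998.76.

33998.76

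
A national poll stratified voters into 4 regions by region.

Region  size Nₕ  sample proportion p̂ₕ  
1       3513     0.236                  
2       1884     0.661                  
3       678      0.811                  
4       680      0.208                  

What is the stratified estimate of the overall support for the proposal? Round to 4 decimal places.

0.4094

Wₕ = Nₕ/N with N = 6755: 0.5201, 0.2789, 0.1004, 0.1007.
p̂_st = 0.5201·0.236 + 0.2789·0.661 + 0.1004·0.811 + 0.1007·0.208 ≈ 0.409429... → 0.4094.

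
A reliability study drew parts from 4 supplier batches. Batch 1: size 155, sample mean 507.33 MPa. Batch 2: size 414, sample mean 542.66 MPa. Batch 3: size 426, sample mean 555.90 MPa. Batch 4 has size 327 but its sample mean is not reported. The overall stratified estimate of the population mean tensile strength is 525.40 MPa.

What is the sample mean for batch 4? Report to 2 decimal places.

472.38

N = 155 + 414 + 426 + 327 = 1322.
Overall total = μ·N = 525.40·1322 = 694578.8.
Subtract the known strata: 155·507.33 + 414·542.66 + 426·555.90 = 540110.79.
Remaining total for batch 4: 694578.8 − 540110.79 = 154468.01.
Divide by its size: 154468.01 / 327 = 472.3792... → 472.38.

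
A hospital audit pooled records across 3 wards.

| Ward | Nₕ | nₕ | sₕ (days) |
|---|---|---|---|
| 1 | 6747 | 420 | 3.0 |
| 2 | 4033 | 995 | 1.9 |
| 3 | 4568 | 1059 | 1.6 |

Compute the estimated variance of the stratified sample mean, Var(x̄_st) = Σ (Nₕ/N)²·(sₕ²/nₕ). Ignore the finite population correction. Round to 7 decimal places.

N = 15348; Wₕ = Nₕ/N.
ward 1: (6747/15348)²·3.0²/420 = 0.0041410556
ward 2: (4033/15348)²·1.9²/995 = 0.0002505169
ward 3: (4568/15348)²·1.6²/1059 = 0.0002141374
Sum = 0.0046057099 → 0.0046057.

0.0046057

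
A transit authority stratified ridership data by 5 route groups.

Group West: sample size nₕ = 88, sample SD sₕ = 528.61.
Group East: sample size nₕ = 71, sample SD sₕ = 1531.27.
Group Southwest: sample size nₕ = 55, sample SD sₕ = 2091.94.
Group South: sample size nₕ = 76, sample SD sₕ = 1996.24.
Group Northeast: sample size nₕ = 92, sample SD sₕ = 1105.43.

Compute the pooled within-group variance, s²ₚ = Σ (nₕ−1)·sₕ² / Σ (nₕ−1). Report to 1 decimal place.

2214413.2

Degrees of freedom: 87 + 70 + 54 + 75 + 91 = 377.
Σ(nₕ−1)sₕ² = 87·279428.5321 + 70·2344787.8129 + 54·4376212.9636 + 75·3984974.1376 + 91·1221975.4849 = 834833758.676.
s²ₚ = 834833758.676 / 377 = 2214413.153... → 2214413.2.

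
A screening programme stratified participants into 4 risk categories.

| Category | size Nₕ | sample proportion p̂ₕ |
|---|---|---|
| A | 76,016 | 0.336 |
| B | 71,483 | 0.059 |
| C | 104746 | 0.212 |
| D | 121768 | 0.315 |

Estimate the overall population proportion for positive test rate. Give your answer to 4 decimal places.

N = 76016 + 71483 + 104746 + 121768 = 374013.
Overall proportion = Σ (Nₕ/N)·p̂ₕ.
Σ Nₕp̂ₕ = 25541.376 + 4217.497 + 22206.152 + 38356.92 = 90321.945.
90321.945 / 374013 = 0.241494... → 0.2415.

0.2415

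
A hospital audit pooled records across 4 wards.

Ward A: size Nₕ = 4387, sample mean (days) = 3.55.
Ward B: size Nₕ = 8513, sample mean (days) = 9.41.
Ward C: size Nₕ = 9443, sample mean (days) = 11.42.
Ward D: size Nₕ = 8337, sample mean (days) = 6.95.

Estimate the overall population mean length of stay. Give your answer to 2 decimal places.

8.52

N = 4387 + 8513 + 9443 + 8337 = 30680.
The stratified mean weights each stratum mean by its population share Nₕ/N.
Σ Nₕx̄ₕ = 4387·3.55 + 8513·9.41 + 9443·11.42 + 8337·6.95 = 15573.85 + 80107.33 + 107839.06 + 57942.15 = 261462.39.
Divide by N: 261462.39 / 30680 = 8.5222... → 8.52.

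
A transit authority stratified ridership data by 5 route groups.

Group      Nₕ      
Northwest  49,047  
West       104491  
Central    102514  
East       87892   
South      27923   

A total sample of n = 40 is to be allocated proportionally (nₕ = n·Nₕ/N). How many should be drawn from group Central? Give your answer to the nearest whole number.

11

Share of group Central = 102514/371867 = 0.27567.
Allocate 40 × 0.27567 = 11.027... → 11.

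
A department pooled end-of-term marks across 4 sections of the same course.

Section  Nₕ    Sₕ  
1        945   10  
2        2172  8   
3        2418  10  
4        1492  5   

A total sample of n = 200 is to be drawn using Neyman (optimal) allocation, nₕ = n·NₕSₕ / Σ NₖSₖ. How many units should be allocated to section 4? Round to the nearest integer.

26

Σ NₕSₕ = 945·10 + 2172·8 + 2418·10 + 1492·5 = 58466.
Share for 4: 7460/58466 = 0.12760.
n_4 = 200 × 0.12760 = 25.519... → 26.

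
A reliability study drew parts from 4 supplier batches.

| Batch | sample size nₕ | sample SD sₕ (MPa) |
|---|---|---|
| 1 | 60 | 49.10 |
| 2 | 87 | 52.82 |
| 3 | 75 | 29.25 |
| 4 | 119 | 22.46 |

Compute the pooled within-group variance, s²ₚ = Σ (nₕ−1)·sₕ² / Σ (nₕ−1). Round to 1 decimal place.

1498.5

1: (60−1)·49.10² = 59·2410.81 = 142237.79
2: (87−1)·52.82² = 86·2789.9524 = 239935.9064
3: (75−1)·29.25² = 74·855.5625 = 63311.625
4: (119−1)·22.46² = 118·504.4516 = 59525.2888
Numerator = 505010.6102; denominator = Σ(nₕ−1) = 337.
s²ₚ = 505010.6102/337 = 1498.548... → 1498.5.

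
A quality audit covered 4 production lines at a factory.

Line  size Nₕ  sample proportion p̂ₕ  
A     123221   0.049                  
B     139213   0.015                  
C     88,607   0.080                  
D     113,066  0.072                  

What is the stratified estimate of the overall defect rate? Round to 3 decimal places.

0.050

Wₕ = Nₕ/N with N = 464107: 0.2655, 0.3000, 0.1909, 0.2436.
p̂_st = 0.2655·0.049 + 0.3000·0.015 + 0.1909·0.080 + 0.2436·0.072 ≈ 0.05032... → 0.050.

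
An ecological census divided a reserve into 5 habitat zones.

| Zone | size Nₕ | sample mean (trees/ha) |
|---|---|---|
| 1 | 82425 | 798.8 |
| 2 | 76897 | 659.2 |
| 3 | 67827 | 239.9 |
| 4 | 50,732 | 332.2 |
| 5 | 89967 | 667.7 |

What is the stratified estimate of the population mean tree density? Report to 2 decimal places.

N = 82425 + 76897 + 67827 + 50732 + 89967 = 367848.
Weight each subgroup mean by Nₕ/N and sum.
Σ Nₕx̄ₕ = 82425·798.8 + 76897·659.2 + 67827·239.9 + 50732·332.2 + 89967·667.7 = 65841090 + 50690502.4 + 16271697.3 + 16853170.4 + 60070965.9 = 209727426.
Divide by N: 209727426 / 367848 = 570.1470... → 570.15.

570.15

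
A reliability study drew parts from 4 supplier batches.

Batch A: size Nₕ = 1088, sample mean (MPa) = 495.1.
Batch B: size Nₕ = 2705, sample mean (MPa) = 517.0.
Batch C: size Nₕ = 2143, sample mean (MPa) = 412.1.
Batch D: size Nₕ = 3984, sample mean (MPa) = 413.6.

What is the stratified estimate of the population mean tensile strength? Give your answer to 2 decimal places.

x̄_st = (Σ Nₕx̄ₕ) / (Σ Nₕ) = (1088·495.1 + 2705·517.0 + 2143·412.1 + 3984·413.6) / 9920
= 4468066.5 / 9920 = 450.4099... → 450.41.

450.41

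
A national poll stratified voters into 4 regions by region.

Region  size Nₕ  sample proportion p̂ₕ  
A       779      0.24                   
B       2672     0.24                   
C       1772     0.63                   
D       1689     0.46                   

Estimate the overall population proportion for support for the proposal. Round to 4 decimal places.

Wₕ = Nₕ/N with N = 6912: 0.1127, 0.3866, 0.2564, 0.2444.
p̂_st = 0.1127·0.24 + 0.3866·0.24 + 0.2564·0.63 + 0.2444·0.46 ≈ 0.393741... → 0.3937.

0.3937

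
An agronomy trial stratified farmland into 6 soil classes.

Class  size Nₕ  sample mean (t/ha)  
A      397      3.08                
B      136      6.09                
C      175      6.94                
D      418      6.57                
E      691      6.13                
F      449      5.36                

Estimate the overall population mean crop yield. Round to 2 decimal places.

N = 397 + 136 + 175 + 418 + 691 + 449 = 2266.
The stratified mean weights each stratum mean by its population share Nₕ/N.
Σ Nₕx̄ₕ = 397·3.08 + 136·6.09 + 175·6.94 + 418·6.57 + 691·6.13 + 449·5.36 = 1222.76 + 828.24 + 1214.5 + 2746.26 + 4235.83 + 2406.64 = 12654.23.
Divide by N: 12654.23 / 2266 = 5.5844... → 5.58.

5.58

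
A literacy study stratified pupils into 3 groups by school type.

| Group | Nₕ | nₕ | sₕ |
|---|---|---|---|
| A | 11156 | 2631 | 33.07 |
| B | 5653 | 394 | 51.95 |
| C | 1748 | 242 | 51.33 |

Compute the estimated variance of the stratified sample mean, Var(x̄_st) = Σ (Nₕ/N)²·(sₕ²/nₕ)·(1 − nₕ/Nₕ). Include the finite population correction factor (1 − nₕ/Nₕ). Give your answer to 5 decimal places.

N = 18557. Term for each stratum: Wₕ²sₕ²/nₕ·(1−nₕ/Nₕ).
Var(x̄_st) = 0.11479815 + 0.59134578 + 0.08322964 = 0.78937358 → 0.78937.

0.78937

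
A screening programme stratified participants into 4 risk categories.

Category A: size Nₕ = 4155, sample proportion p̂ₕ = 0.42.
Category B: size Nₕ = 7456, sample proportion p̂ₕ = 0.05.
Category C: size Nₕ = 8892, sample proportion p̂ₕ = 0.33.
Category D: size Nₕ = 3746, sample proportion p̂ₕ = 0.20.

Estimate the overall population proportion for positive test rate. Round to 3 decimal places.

Wₕ = Nₕ/N with N = 24249: 0.1713, 0.3075, 0.3667, 0.1545.
p̂_st = 0.1713·0.42 + 0.3075·0.05 + 0.3667·0.33 + 0.1545·0.20 ≈ 0.23925... → 0.239.

0.239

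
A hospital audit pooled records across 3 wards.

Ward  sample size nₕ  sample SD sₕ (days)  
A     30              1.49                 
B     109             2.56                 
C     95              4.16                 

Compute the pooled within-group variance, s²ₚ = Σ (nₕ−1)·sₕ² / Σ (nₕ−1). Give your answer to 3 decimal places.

A: (30−1)·1.49² = 29·2.2201 = 64.3829
B: (109−1)·2.56² = 108·6.5536 = 707.7888
C: (95−1)·4.16² = 94·17.3056 = 1626.7264
Numerator = 2398.8981; denominator = Σ(nₕ−1) = 231.
s²ₚ = 2398.8981/231 = 10.38484... → 10.385.

10.385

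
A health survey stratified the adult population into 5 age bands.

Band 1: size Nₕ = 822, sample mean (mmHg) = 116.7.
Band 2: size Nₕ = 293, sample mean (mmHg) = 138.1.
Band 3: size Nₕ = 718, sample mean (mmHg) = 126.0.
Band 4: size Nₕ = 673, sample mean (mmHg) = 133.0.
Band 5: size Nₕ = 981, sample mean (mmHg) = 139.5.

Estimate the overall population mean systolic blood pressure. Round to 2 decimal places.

N = 822 + 293 + 718 + 673 + 981 = 3487.
The stratified mean weights each stratum mean by its population share Nₕ/N.
Σ Nₕx̄ₕ = 822·116.7 + 293·138.1 + 718·126.0 + 673·133.0 + 981·139.5 = 95927.4 + 40463.3 + 90468 + 89509 + 136849.5 = 453217.2.
Divide by N: 453217.2 / 3487 = 129.9734... → 129.97.

129.97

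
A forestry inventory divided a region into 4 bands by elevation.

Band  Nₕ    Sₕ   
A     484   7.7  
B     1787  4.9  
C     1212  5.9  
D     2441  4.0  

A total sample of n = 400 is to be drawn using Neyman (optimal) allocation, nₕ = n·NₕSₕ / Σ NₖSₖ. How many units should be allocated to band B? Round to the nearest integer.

119

Σ NₕSₕ = 484·7.7 + 1787·4.9 + 1212·5.9 + 2441·4.0 = 29397.9.
Share for B: 8756.3/29397.9 = 0.29785.
n_B = 400 × 0.29785 = 119.142... → 119.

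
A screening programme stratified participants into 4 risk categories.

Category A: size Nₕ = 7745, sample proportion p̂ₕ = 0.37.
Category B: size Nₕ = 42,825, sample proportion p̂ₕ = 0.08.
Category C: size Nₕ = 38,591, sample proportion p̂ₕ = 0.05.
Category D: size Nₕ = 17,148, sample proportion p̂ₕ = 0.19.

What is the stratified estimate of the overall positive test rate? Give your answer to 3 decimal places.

Wₕ = Nₕ/N with N = 106309: 0.0729, 0.4028, 0.3630, 0.1613.
p̂_st = 0.0729·0.37 + 0.4028·0.08 + 0.3630·0.05 + 0.1613·0.19 ≈ 0.10798... → 0.108.

0.108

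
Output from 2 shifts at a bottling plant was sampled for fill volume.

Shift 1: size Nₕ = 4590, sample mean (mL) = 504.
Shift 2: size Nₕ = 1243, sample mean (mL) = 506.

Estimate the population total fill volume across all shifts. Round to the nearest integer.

1: 4590·504 = 2313360
2: 1243·506 = 628958
τ̂ = Σ Nₕx̄ₕ = 2942318.

2942318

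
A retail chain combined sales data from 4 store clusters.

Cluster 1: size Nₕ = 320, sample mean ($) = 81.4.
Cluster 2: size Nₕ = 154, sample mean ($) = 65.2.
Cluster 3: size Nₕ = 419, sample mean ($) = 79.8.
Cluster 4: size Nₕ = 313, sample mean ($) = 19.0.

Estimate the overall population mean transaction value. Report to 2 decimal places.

62.58

x̄_st = (Σ Nₕx̄ₕ) / (Σ Nₕ) = (320·81.4 + 154·65.2 + 419·79.8 + 313·19.0) / 1206
= 75472 / 1206 = 62.5804... → 62.58.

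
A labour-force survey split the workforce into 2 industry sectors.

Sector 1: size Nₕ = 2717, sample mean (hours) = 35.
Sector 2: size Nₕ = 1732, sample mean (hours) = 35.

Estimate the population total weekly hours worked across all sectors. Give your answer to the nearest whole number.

155715

1: 2717·35 = 95095
2: 1732·35 = 60620
τ̂ = Σ Nₕx̄ₕ = 155715.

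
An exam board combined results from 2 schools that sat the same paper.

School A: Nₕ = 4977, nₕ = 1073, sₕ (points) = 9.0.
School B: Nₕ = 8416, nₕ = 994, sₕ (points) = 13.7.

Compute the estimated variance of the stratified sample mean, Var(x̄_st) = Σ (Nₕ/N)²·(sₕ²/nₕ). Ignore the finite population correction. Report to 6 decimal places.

N = 13393. Term for each stratum: Wₕ²sₕ²/nₕ.
Var(x̄_st) = 0.010424731 + 0.074560784 = 0.084985515 → 0.084986.

0.084986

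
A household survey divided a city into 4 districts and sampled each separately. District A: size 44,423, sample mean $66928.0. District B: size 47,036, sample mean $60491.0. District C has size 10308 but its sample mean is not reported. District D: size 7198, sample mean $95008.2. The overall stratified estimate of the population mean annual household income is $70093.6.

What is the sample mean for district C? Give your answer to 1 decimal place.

110155.5

N = 44423 + 47036 + 10308 + 7198 = 108965.
Overall total = μ·N = 70093.6·108965 = 7637749124.
Subtract the known strata: 44423·66928.0 + 47036·60491.0 + 7198·95008.2 = 6502266243.6.
Remaining total for district C: 7637749124 − 6502266243.6 = 1135482880.4.
Divide by its size: 1135482880.4 / 10308 = 110155.499... → 110155.5.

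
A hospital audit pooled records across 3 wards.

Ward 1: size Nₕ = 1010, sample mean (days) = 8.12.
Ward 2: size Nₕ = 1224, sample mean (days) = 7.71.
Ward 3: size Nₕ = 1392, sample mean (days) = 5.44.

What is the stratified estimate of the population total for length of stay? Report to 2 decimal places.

25210.72

1: 1010·8.12 = 8201.2
2: 1224·7.71 = 9437.04
3: 1392·5.44 = 7572.48
τ̂ = Σ Nₕx̄ₕ = 25210.72.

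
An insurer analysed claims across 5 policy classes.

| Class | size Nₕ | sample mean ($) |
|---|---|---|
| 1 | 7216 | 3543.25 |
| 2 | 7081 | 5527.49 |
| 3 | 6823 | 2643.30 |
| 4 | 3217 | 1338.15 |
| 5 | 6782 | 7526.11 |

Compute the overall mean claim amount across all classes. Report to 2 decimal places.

N = 31119; weights Wₕ = Nₕ/N = (0.2319, 0.2275, 0.2193, 0.1034, 0.2179).
x̄_st = Σ Wₕ·x̄ₕ = 0.2319·3543.25 + 0.2275·5527.49 + 0.2193·2643.30 + 0.1034·1338.15 + 0.2179·7526.11 ≈ 4437.4945...
→ 4437.49.

4437.49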